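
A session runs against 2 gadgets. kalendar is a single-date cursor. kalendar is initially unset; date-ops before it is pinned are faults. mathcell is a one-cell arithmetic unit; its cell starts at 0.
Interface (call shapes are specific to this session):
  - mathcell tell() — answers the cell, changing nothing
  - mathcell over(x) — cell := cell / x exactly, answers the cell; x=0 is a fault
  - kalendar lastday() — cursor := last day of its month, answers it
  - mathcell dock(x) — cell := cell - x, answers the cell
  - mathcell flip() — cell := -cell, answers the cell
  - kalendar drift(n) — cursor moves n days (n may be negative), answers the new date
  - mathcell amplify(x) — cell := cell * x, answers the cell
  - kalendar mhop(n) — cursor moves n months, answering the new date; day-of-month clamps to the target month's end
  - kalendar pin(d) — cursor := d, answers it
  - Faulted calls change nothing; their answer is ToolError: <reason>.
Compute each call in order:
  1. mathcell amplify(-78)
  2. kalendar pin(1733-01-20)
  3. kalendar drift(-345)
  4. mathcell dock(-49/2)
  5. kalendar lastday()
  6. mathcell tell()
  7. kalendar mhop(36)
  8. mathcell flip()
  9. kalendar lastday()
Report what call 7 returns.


Answer: 1735-02-28

Derivation:
Then mathcell amplify on x: -78, giving 0.
Calling kalendar pin on d: 1733-01-20: 1733-01-20.
Now I run kalendar drift on n: -345, giving 1732-02-10.
Invoking mathcell dock on x: -49/2, yielding 49/2.
Next I call kalendar lastday, — result: 1732-02-29.
I try mathcell tell, → 49/2.
Invoking kalendar mhop on n: 36, and see 1735-02-28.
I run mathcell flip, and see -49/2.
I invoke kalendar lastday, which returns 1735-02-28.


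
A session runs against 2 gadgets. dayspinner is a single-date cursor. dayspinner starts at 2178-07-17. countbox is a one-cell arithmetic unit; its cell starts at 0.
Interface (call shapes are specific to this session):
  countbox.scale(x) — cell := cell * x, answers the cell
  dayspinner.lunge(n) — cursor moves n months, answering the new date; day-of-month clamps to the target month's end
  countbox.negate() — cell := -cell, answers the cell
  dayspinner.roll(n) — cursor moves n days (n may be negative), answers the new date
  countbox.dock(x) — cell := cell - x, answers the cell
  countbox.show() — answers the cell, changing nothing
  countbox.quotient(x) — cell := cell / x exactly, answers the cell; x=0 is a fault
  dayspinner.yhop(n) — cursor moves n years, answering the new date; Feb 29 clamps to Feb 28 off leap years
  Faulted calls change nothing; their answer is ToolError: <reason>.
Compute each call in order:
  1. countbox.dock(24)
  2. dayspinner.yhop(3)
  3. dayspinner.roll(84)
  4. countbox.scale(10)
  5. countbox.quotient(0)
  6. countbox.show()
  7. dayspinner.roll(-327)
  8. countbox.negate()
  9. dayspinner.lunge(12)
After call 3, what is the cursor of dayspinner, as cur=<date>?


Answer: cur=2181-10-09

Derivation:
Calling dock with x: 24, and see -24.
Now I run yhop with n: 3, yielding 2181-07-17.
Next I call roll with n: 84, giving 2181-10-09.
I run scale with x: 10, and get -240.
Then quotient with x: 0, which returns ToolError: division by zero.
I run show(), giving -240.
I invoke roll with n: -327, which returns 2180-11-16.
I use negate, giving 240.
Now I run lunge with n: 12, and observe 2181-11-16.


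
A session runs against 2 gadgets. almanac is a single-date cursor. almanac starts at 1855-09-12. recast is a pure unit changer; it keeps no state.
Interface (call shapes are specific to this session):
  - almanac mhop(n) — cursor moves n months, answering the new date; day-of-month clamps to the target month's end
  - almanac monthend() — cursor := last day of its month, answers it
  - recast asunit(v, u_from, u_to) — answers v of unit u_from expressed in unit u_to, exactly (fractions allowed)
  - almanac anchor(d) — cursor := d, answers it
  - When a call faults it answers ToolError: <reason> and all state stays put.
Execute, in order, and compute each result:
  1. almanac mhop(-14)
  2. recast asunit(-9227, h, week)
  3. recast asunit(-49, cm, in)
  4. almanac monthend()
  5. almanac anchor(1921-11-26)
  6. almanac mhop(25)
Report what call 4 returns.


// 1. almanac mhop(n='-14') == 1854-07-12
// 2. recast asunit(v='-9227', u_from='h', u_to='week') == -9227/168
// 3. recast asunit(v='-49', u_from='cm', u_to='in') == -2450/127
// 4. almanac monthend() == 1854-07-31
// 5. almanac anchor(d='1921-11-26') == 1921-11-26
// 6. almanac mhop(n='25') == 1923-12-26

Answer: 1854-07-31


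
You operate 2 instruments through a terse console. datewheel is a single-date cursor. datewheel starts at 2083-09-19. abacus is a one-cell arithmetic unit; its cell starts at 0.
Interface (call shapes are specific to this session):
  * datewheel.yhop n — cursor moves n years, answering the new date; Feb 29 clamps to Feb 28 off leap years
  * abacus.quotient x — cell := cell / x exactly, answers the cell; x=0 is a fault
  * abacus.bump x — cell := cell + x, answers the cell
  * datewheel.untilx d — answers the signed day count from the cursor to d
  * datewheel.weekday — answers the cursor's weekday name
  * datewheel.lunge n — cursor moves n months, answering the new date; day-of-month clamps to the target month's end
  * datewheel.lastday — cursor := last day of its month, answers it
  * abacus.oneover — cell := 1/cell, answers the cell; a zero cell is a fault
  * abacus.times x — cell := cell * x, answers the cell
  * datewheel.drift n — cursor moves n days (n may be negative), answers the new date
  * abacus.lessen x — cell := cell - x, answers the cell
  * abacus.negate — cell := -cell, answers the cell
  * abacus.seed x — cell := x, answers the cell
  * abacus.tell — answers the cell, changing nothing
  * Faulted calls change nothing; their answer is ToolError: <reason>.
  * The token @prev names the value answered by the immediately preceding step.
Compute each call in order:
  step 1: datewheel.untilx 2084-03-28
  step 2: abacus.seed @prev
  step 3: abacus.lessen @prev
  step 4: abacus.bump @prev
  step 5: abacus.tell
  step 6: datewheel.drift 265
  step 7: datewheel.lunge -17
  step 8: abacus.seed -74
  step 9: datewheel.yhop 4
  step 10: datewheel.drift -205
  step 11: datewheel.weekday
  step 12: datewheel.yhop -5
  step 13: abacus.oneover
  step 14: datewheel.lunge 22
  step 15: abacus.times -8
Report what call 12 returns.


Answer: 2081-06-19

Derivation:
// datewheel.untilx(d→2084-03-28) -> 191
// abacus.seed(x→@prev) -> 191
// abacus.lessen(x→@prev) -> 0
// abacus.bump(x→@prev) -> 0
// abacus.tell() -> 0
// datewheel.drift(n→265) -> 2084-06-10
// datewheel.lunge(n→-17) -> 2083-01-10
// abacus.seed(x→-74) -> -74
// datewheel.yhop(n→4) -> 2087-01-10
// datewheel.drift(n→-205) -> 2086-06-19
// datewheel.weekday() -> Wednesday
// datewheel.yhop(n→-5) -> 2081-06-19
// abacus.oneover() -> -1/74
// datewheel.lunge(n→22) -> 2083-04-19
// abacus.times(x→-8) -> 4/37


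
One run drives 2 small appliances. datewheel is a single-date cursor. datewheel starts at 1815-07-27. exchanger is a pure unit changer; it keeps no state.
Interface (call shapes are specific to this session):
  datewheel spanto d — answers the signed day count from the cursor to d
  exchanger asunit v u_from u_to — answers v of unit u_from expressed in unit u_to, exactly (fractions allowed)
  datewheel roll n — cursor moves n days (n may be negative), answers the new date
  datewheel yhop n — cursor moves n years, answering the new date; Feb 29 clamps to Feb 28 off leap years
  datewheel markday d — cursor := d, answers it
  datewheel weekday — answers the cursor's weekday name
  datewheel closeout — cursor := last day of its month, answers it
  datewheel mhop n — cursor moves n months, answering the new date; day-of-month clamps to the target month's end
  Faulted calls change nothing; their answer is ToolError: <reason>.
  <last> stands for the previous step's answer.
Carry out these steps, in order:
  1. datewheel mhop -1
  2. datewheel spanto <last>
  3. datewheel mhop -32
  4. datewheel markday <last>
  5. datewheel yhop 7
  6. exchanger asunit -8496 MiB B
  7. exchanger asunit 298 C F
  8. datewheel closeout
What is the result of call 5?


Answer: 1819-10-27

Derivation:
-- datewheel mhop(-1) -> 1815-06-27
-- datewheel spanto(<last>) -> 0
-- datewheel mhop(-32) -> 1812-10-27
-- datewheel markday(<last>) -> 1812-10-27
-- datewheel yhop(7) -> 1819-10-27
-- exchanger asunit(-8496, MiB, B) -> -8908701696
-- exchanger asunit(298, C, F) -> 2842/5
-- datewheel closeout() -> 1819-10-31


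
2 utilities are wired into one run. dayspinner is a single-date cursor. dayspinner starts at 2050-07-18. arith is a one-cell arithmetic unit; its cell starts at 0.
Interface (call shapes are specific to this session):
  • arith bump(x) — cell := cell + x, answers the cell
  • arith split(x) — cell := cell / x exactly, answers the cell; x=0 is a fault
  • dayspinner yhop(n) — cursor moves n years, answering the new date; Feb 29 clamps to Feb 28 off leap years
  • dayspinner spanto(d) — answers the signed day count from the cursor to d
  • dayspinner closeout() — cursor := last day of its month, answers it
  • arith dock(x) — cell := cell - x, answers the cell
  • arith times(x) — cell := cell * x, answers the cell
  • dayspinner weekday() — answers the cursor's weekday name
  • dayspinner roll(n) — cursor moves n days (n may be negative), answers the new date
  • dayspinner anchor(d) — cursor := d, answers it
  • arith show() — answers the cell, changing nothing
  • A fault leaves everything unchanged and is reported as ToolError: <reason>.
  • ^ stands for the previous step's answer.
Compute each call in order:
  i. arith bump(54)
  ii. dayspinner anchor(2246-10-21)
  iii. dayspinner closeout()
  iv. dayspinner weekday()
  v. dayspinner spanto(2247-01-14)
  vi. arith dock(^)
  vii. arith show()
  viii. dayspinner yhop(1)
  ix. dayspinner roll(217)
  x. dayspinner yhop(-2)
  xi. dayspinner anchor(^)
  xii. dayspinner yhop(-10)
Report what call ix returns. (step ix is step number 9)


Answer: 2248-06-04

Derivation:
// arith bump(x=54) : 54
// dayspinner anchor(d=2246-10-21) : 2246-10-21
// dayspinner closeout() : 2246-10-31
// dayspinner weekday() : Saturday
// dayspinner spanto(d=2247-01-14) : 75
// arith dock(x=^) : -21
// arith show() : -21
// dayspinner yhop(n=1) : 2247-10-31
// dayspinner roll(n=217) : 2248-06-04
// dayspinner yhop(n=-2) : 2246-06-04
// dayspinner anchor(d=^) : 2246-06-04
// dayspinner yhop(n=-10) : 2236-06-04


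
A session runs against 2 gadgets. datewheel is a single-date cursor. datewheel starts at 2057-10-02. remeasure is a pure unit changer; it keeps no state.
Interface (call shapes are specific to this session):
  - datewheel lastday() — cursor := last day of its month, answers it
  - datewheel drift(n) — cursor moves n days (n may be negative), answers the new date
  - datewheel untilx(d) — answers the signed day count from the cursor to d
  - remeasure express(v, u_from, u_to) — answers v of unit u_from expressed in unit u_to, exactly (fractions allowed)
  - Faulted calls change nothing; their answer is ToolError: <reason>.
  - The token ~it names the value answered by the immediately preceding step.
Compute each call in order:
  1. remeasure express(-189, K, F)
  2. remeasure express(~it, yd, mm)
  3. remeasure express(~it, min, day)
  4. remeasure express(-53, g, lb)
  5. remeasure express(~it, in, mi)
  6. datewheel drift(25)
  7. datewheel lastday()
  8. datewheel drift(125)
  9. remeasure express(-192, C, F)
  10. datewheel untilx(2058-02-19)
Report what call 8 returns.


Using remeasure express with v→-189, u_from→K, u_to→F, giving -79987/100.
I invoke remeasure express with v→~it, u_from→yd, u_to→mm, and observe -91425141/125.
I invoke remeasure express with v→~it, u_from→min, u_to→day, → -10158349/20000.
I call remeasure express with v→-53, u_from→g, u_to→lb, yielding -5300000/45359237.
I run remeasure express with v→~it, u_from→in, u_to→mi, → -33125/17962257852.
Invoking datewheel drift with n→25, → 2057-10-27.
I invoke datewheel lastday, yielding 2057-10-31.
Now I run datewheel drift with n→125, and get 2058-03-05.
Now I run remeasure express with v→-192, u_from→C, u_to→F, and see -1568/5.
I run datewheel untilx with d→2058-02-19, which returns -14.

Answer: 2058-03-05


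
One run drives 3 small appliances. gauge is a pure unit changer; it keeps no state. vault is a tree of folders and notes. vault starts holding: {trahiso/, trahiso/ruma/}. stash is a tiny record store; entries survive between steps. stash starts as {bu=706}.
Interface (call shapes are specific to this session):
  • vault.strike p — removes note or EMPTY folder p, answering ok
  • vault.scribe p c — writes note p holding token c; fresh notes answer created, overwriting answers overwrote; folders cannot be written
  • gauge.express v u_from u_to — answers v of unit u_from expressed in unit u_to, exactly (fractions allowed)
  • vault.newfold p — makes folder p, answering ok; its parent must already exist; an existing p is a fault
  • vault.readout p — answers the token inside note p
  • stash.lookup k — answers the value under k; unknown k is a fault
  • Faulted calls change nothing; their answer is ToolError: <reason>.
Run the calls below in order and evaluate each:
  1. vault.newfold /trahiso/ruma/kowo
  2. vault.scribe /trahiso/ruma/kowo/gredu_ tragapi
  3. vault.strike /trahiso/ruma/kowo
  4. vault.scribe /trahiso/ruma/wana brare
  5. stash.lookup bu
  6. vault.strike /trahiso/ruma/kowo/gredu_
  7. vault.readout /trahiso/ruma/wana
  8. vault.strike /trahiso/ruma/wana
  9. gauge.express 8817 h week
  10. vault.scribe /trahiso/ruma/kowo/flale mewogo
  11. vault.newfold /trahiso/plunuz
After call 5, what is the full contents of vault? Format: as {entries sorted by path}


I call vault.newfold(p=/trahiso/ruma/kowo), and see ok.
Now I run vault.scribe(p=/trahiso/ruma/kowo/gredu_, c=tragapi), yielding created.
I try vault.strike(p=/trahiso/ruma/kowo), giving ToolError: not empty.
I invoke vault.scribe(p=/trahiso/ruma/wana, c=brare), and observe created.
Now I run stash.lookup(k=bu), and observe 706.
Calling vault.strike(p=/trahiso/ruma/kowo/gredu_), which returns ok.
Calling vault.readout(p=/trahiso/ruma/wana), yielding brare.
Then vault.strike(p=/trahiso/ruma/wana), giving ok.
I invoke gauge.express(v=8817, u_from=h, u_to=week), — result: 2939/56.
Invoking vault.scribe(p=/trahiso/ruma/kowo/flale, c=mewogo), which returns created.
Calling vault.newfold(p=/trahiso/plunuz): ok.

Answer: {trahiso/, trahiso/ruma/, trahiso/ruma/kowo/, trahiso/ruma/kowo/gredu_=tragapi, trahiso/ruma/wana=brare}


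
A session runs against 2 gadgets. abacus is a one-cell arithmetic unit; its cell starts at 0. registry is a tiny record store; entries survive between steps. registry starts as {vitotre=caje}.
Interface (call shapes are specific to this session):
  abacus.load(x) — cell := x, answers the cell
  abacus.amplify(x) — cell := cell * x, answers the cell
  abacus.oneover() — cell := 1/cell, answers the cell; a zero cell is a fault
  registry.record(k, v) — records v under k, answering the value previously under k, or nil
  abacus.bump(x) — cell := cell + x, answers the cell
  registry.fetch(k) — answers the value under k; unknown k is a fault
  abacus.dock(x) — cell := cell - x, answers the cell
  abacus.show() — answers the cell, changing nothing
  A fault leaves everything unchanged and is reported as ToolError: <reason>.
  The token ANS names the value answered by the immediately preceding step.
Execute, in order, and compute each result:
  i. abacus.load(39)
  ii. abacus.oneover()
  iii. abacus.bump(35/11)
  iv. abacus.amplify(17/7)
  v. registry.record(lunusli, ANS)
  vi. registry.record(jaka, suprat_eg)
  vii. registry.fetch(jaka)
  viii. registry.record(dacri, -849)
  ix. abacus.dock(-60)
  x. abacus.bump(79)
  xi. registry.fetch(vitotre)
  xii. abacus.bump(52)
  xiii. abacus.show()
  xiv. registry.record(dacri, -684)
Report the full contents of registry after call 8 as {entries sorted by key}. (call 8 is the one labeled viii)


$ abacus.load x=39
[out] 39
$ abacus.oneover
[out] 1/39
$ abacus.bump x=35/11
[out] 1376/429
$ abacus.amplify x=17/7
[out] 23392/3003
$ registry.record k=lunusli v=ANS
[out] nil
$ registry.record k=jaka v=suprat_eg
[out] nil
$ registry.fetch k=jaka
[out] suprat_eg
$ registry.record k=dacri v=-849
[out] nil
$ abacus.dock x=-60
[out] 203572/3003
$ abacus.bump x=79
[out] 440809/3003
$ registry.fetch k=vitotre
[out] caje
$ abacus.bump x=52
[out] 596965/3003
$ abacus.show
[out] 596965/3003
$ registry.record k=dacri v=-684
[out] -849

Answer: {dacri=-849, jaka=suprat_eg, lunusli=23392/3003, vitotre=caje}


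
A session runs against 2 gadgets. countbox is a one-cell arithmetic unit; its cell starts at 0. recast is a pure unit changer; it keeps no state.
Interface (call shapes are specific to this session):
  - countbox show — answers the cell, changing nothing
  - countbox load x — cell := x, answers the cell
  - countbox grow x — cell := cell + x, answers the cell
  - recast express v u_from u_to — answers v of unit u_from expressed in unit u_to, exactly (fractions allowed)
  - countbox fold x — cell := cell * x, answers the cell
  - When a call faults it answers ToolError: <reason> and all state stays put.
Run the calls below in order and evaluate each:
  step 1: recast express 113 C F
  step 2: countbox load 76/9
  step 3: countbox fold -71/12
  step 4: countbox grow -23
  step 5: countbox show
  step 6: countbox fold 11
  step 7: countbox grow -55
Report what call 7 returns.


Act: recast express[v: 113; u_from: C; u_to: F]
Obs: 1177/5
Act: countbox load[x: 76/9]
Obs: 76/9
Act: countbox fold[x: -71/12]
Obs: -1349/27
Act: countbox grow[x: -23]
Obs: -1970/27
Act: countbox show[]
Obs: -1970/27
Act: countbox fold[x: 11]
Obs: -21670/27
Act: countbox grow[x: -55]
Obs: -23155/27

Answer: -23155/27


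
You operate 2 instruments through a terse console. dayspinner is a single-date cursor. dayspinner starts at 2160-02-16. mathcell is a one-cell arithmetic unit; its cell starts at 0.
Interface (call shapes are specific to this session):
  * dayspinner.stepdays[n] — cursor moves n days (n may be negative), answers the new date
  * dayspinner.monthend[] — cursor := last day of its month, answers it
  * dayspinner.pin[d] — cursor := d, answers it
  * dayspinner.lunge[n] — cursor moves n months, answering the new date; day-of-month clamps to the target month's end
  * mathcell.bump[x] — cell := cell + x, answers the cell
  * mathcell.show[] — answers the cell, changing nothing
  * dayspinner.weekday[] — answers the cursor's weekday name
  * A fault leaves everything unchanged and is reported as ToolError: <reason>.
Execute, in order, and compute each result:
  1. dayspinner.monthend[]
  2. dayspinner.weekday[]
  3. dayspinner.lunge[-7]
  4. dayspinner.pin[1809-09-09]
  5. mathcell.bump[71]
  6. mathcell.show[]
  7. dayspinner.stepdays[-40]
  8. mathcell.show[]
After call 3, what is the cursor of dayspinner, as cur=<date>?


Now I run dayspinner.monthend(), and see 2160-02-29.
Calling dayspinner.weekday, and observe Friday.
Using dayspinner.lunge using n=-7, and get 2159-07-29.
Calling dayspinner.pin using d=1809-09-09, — result: 1809-09-09.
Calling mathcell.bump using x=71, which returns 71.
Next I call mathcell.show(), and see 71.
Then dayspinner.stepdays using n=-40, and get 1809-07-31.
I run mathcell.show, yielding 71.

Answer: cur=2159-07-29


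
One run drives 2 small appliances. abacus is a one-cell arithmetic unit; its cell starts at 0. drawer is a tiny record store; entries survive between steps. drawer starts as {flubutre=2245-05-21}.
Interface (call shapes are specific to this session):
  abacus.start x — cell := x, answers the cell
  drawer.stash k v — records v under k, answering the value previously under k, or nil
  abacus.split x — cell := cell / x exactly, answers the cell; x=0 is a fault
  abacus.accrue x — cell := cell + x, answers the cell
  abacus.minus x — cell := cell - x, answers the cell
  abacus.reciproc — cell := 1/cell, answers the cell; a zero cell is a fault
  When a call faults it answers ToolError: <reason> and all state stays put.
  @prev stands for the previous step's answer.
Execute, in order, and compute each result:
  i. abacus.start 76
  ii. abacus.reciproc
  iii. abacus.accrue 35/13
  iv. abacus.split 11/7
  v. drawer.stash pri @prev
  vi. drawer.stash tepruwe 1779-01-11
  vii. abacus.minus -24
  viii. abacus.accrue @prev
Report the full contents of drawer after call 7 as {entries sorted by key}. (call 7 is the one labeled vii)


Next I call abacus.start with x: 76, and see 76.
I run abacus.reciproc: 1/76.
Now I run abacus.accrue with x: 35/13: 2673/988.
Calling abacus.split with x: 11/7, and get 1701/988.
I call drawer.stash with k: pri, v: @prev, → nil.
Invoking drawer.stash with k: tepruwe, v: 1779-01-11, and see nil.
I run abacus.minus with x: -24, and get 25413/988.
I try abacus.accrue with x: @prev, and see 25413/494.

Answer: {flubutre=2245-05-21, pri=1701/988, tepruwe=1779-01-11}


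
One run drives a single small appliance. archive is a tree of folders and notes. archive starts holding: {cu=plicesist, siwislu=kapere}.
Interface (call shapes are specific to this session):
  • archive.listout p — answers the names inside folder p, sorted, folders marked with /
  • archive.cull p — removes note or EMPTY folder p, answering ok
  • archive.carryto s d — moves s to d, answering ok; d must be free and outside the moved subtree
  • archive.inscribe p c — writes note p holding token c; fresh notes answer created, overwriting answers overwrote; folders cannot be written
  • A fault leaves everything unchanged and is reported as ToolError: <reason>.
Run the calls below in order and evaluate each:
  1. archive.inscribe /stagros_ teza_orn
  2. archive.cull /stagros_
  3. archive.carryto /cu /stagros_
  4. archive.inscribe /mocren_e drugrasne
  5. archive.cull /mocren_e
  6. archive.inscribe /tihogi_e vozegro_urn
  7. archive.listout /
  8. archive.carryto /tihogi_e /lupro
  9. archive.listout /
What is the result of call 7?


Answer: [siwislu, stagros_, tihogi_e]

Derivation:
! archive.inscribe(/stagros_, teza_orn) == created
! archive.cull(/stagros_) == ok
! archive.carryto(/cu, /stagros_) == ok
! archive.inscribe(/mocren_e, drugrasne) == created
! archive.cull(/mocren_e) == ok
! archive.inscribe(/tihogi_e, vozegro_urn) == created
! archive.listout(/) == [siwislu, stagros_, tihogi_e]
! archive.carryto(/tihogi_e, /lupro) == ok
! archive.listout(/) == [lupro, siwislu, stagros_]


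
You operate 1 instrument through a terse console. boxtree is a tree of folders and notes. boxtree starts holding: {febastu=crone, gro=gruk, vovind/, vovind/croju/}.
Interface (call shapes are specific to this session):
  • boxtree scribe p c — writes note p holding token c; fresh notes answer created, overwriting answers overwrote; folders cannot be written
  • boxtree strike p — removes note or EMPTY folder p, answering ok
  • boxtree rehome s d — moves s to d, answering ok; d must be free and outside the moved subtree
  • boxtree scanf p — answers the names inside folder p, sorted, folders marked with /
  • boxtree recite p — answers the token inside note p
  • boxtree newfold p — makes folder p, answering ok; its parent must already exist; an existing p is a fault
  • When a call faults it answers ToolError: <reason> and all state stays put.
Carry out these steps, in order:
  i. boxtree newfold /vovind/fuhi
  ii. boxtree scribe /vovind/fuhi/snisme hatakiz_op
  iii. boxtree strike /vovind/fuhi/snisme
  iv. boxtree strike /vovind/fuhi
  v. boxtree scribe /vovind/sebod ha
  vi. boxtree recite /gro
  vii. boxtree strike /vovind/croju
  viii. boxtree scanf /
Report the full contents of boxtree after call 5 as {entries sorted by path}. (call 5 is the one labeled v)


Answer: {febastu=crone, gro=gruk, vovind/, vovind/croju/, vovind/sebod=ha}

Derivation:
→ boxtree newfold(p='/vovind/fuhi')
← ok
→ boxtree scribe(p='/vovind/fuhi/snisme', c='hatakiz_op')
← created
→ boxtree strike(p='/vovind/fuhi/snisme')
← ok
→ boxtree strike(p='/vovind/fuhi')
← ok
→ boxtree scribe(p='/vovind/sebod', c='ha')
← created
→ boxtree recite(p='/gro')
← gruk
→ boxtree strike(p='/vovind/croju')
← ok
→ boxtree scanf(p='/')
← [febastu, gro, vovind/]


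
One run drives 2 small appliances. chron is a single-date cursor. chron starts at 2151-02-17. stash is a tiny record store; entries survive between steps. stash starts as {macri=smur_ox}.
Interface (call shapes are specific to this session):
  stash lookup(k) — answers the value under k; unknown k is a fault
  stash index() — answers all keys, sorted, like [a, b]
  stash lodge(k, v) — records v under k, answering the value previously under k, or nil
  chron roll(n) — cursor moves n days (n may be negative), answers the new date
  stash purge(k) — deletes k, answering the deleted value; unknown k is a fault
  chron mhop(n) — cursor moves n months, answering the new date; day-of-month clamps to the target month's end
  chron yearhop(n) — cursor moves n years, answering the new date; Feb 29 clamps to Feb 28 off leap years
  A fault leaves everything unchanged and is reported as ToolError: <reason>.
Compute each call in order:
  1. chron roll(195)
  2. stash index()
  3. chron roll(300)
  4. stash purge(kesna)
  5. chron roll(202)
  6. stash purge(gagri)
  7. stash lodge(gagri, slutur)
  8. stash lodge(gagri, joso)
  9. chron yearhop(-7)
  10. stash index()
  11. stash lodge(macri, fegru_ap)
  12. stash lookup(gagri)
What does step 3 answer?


·→ chron roll(n→195)
·← 2151-08-31
·→ stash index()
·← [macri]
·→ chron roll(n→300)
·← 2152-06-26
·→ stash purge(k→kesna)
·← ToolError: no such key kesna
·→ chron roll(n→202)
·← 2153-01-14
·→ stash purge(k→gagri)
·← ToolError: no such key gagri
·→ stash lodge(k→gagri, v→slutur)
·← nil
·→ stash lodge(k→gagri, v→joso)
·← slutur
·→ chron yearhop(n→-7)
·← 2146-01-14
·→ stash index()
·← [gagri, macri]
·→ stash lodge(k→macri, v→fegru_ap)
·← smur_ox
·→ stash lookup(k→gagri)
·← joso

Answer: 2152-06-26


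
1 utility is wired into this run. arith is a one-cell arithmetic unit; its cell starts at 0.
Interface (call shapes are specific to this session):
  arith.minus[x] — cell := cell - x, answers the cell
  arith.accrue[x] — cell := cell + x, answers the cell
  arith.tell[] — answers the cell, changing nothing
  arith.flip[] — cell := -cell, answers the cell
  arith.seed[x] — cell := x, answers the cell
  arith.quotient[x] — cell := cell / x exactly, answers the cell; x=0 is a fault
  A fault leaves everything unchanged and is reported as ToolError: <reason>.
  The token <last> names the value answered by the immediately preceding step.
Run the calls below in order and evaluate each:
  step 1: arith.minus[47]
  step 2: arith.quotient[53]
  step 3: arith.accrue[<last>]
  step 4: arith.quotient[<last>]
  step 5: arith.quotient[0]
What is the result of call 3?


Answer: -94/53

Derivation:
Step: arith.minus[47]
Result: -47
Step: arith.quotient[53]
Result: -47/53
Step: arith.accrue[<last>]
Result: -94/53
Step: arith.quotient[<last>]
Result: 1
Step: arith.quotient[0]
Result: ToolError: division by zero


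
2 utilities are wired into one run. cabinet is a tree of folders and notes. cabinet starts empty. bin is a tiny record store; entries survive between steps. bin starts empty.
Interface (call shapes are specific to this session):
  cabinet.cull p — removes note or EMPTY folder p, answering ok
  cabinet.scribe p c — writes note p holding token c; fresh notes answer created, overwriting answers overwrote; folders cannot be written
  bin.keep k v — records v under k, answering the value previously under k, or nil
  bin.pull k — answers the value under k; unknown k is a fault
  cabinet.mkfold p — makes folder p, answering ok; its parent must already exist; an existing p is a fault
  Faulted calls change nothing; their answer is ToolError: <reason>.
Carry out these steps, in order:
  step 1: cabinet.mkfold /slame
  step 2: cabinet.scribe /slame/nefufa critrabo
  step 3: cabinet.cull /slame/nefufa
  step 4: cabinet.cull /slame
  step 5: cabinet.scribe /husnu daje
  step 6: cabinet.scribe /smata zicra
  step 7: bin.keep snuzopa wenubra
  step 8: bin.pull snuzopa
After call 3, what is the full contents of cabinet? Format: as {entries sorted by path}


Next I call mkfold using /slame, and get ok.
I try scribe using /slame/nefufa, critrabo, and observe created.
Now I run cull using /slame/nefufa, and observe ok.
Using cull using /slame: ok.
Calling scribe using /husnu, daje, which returns created.
I use scribe using /smata, zicra, giving created.
Calling keep using snuzopa, wenubra, giving nil.
Next I call pull using snuzopa, and observe wenubra.

Answer: {slame/}


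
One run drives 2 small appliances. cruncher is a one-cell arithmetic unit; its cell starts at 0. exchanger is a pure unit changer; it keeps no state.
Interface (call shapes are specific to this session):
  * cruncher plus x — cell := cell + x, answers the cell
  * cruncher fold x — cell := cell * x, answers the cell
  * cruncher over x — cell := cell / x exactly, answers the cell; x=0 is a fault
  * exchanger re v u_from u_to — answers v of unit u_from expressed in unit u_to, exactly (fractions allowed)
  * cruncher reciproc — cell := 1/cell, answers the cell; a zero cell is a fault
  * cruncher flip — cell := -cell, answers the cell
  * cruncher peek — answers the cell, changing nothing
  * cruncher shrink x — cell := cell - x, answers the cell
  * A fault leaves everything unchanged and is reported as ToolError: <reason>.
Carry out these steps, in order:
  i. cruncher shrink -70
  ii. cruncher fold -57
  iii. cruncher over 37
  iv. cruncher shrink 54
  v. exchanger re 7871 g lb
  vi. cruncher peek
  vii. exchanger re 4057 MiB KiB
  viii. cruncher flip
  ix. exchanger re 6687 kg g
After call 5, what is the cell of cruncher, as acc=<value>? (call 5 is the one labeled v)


Answer: acc=-5988/37

Derivation:
// cruncher shrink(x='-70') ~> 70
// cruncher fold(x='-57') ~> -3990
// cruncher over(x='37') ~> -3990/37
// cruncher shrink(x='54') ~> -5988/37
// exchanger re(v='7871', u_from='g', u_to='lb') ~> 787100000/45359237
// cruncher peek() ~> -5988/37
// exchanger re(v='4057', u_from='MiB', u_to='KiB') ~> 4154368
// cruncher flip() ~> 5988/37
// exchanger re(v='6687', u_from='kg', u_to='g') ~> 6687000


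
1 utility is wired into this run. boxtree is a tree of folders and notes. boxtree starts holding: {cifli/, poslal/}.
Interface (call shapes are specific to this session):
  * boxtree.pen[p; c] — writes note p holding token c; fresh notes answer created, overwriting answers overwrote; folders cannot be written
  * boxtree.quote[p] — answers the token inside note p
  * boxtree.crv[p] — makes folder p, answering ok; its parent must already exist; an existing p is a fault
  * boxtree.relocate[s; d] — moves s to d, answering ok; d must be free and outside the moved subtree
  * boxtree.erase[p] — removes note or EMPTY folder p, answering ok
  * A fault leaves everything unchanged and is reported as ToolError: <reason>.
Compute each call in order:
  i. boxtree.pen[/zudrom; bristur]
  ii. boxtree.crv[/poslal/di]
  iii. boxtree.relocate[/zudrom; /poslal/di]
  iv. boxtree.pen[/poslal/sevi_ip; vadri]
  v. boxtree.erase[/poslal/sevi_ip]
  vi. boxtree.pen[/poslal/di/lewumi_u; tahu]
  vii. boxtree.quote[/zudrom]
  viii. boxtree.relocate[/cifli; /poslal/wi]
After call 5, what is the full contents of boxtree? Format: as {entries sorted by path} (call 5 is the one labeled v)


% 1. pen(p=/zudrom, c=bristur) == created
% 2. crv(p=/poslal/di) == ok
% 3. relocate(s=/zudrom, d=/poslal/di) == ToolError: exists
% 4. pen(p=/poslal/sevi_ip, c=vadri) == created
% 5. erase(p=/poslal/sevi_ip) == ok
% 6. pen(p=/poslal/di/lewumi_u, c=tahu) == created
% 7. quote(p=/zudrom) == bristur
% 8. relocate(s=/cifli, d=/poslal/wi) == ok

Answer: {cifli/, poslal/, poslal/di/, zudrom=bristur}


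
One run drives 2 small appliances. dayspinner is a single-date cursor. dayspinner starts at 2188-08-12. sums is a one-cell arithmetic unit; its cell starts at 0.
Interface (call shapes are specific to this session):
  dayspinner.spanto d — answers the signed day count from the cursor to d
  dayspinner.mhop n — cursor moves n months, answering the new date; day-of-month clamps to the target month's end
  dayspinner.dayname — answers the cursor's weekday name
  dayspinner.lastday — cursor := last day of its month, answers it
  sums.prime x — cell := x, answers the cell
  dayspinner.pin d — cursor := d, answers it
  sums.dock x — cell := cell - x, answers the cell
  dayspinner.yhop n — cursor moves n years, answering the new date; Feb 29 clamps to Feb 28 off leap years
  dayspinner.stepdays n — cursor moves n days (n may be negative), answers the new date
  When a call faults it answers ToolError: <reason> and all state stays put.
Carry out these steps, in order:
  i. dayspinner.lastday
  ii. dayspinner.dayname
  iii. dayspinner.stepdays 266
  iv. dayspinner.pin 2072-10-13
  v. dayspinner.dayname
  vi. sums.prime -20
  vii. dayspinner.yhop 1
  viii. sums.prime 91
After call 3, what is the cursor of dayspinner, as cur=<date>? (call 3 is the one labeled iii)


Answer: cur=2189-05-24

Derivation:
>> lastday()
<< 2188-08-31
>> dayname()
<< Sunday
>> stepdays(n='266')
<< 2189-05-24
>> pin(d='2072-10-13')
<< 2072-10-13
>> dayname()
<< Thursday
>> prime(x='-20')
<< -20
>> yhop(n='1')
<< 2073-10-13
>> prime(x='91')
<< 91


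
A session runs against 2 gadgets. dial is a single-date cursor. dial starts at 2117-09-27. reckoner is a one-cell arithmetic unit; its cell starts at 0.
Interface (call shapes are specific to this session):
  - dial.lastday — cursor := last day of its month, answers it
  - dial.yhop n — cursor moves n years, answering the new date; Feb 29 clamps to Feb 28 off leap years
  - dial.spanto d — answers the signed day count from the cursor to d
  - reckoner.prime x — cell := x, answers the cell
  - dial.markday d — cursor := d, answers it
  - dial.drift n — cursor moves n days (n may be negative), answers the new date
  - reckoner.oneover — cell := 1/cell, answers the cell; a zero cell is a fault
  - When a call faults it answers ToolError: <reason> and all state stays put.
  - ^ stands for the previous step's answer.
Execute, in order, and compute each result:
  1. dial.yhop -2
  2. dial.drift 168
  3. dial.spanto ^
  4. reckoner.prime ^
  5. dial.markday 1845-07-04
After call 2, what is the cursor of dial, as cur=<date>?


Next I call yhop with n→-2, → 2115-09-27.
Now I run drift with n→168, — result: 2116-03-13.
I invoke spanto with d→^, and see 0.
I invoke prime with x→^, and observe 0.
I invoke markday with d→1845-07-04, → 1845-07-04.

Answer: cur=2116-03-13


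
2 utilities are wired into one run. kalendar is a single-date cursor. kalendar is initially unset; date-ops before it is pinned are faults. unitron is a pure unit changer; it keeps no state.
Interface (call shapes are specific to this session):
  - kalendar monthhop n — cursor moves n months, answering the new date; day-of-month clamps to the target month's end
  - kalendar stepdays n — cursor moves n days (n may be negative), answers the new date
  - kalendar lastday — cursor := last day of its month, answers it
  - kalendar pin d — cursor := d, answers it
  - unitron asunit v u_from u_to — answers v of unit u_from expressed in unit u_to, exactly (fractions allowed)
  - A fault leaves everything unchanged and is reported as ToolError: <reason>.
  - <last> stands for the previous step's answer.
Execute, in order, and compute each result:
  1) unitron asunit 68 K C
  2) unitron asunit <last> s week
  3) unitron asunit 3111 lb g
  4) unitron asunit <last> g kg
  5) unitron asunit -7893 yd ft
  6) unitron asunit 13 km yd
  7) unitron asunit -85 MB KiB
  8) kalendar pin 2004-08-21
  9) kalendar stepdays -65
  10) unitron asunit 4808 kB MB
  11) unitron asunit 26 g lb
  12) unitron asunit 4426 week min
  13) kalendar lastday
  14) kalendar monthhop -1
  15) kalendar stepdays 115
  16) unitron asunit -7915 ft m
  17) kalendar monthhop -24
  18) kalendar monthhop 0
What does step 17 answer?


Answer: 2002-09-22

Derivation:
# 1. unitron asunit(v→68, u_from→K, u_to→C) -> -4103/20
# 2. unitron asunit(v→<last>, u_from→s, u_to→week) -> -4103/12096000
# 3. unitron asunit(v→3111, u_from→lb, u_to→g) -> 141112586307/100000
# 4. unitron asunit(v→<last>, u_from→g, u_to→kg) -> 141112586307/100000000
# 5. unitron asunit(v→-7893, u_from→yd, u_to→ft) -> -23679
# 6. unitron asunit(v→13, u_from→km, u_to→yd) -> 16250000/1143
# 7. unitron asunit(v→-85, u_from→MB, u_to→KiB) -> -1328125/16
# 8. kalendar pin(d→2004-08-21) -> 2004-08-21
# 9. kalendar stepdays(n→-65) -> 2004-06-17
# 10. unitron asunit(v→4808, u_from→kB, u_to→MB) -> 601/125
# 11. unitron asunit(v→26, u_from→g, u_to→lb) -> 2600000/45359237
# 12. unitron asunit(v→4426, u_from→week, u_to→min) -> 44614080
# 13. kalendar lastday() -> 2004-06-30
# 14. kalendar monthhop(n→-1) -> 2004-05-30
# 15. kalendar stepdays(n→115) -> 2004-09-22
# 16. unitron asunit(v→-7915, u_from→ft, u_to→m) -> -603123/250
# 17. kalendar monthhop(n→-24) -> 2002-09-22
# 18. kalendar monthhop(n→0) -> 2002-09-22


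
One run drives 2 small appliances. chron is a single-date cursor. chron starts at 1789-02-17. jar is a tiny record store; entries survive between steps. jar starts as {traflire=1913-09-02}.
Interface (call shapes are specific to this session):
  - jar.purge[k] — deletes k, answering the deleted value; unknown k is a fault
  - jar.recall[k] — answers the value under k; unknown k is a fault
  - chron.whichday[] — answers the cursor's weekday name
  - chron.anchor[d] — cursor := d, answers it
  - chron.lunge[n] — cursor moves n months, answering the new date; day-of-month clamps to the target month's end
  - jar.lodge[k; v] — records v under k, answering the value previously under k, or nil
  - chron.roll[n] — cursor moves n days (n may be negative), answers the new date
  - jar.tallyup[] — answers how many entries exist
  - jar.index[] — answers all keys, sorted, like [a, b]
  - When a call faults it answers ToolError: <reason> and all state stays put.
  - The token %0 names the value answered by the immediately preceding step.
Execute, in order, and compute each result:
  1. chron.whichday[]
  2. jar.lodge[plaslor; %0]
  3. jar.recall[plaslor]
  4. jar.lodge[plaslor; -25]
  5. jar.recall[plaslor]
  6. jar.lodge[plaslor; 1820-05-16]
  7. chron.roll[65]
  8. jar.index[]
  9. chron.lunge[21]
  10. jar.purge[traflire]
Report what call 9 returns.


[in] chron.whichday
:: Tuesday
[in] jar.lodge k=plaslor v=%0
:: nil
[in] jar.recall k=plaslor
:: Tuesday
[in] jar.lodge k=plaslor v=-25
:: Tuesday
[in] jar.recall k=plaslor
:: -25
[in] jar.lodge k=plaslor v=1820-05-16
:: -25
[in] chron.roll n=65
:: 1789-04-23
[in] jar.index
:: [plaslor, traflire]
[in] chron.lunge n=21
:: 1791-01-23
[in] jar.purge k=traflire
:: 1913-09-02

Answer: 1791-01-23


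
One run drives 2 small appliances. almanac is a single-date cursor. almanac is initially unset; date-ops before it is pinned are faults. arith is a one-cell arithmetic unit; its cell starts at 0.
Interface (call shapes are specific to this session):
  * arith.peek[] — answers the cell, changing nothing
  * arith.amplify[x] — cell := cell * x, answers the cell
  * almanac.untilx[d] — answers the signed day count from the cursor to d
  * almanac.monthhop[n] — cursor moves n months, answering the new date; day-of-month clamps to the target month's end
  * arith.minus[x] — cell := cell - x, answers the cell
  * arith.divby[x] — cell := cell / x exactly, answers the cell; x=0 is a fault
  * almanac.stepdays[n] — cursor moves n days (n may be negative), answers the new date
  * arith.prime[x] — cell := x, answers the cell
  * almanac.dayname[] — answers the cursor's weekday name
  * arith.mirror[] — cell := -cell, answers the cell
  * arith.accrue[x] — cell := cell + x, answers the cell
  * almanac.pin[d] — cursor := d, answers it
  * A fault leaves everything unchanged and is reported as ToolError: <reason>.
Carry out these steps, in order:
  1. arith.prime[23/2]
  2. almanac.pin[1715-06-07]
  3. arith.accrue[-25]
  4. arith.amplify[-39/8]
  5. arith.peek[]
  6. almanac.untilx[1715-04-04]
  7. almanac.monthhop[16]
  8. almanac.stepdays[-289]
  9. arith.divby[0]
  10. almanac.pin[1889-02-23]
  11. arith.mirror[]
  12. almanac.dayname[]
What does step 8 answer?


Do: arith.prime[x→23/2]
See: 23/2
Do: almanac.pin[d→1715-06-07]
See: 1715-06-07
Do: arith.accrue[x→-25]
See: -27/2
Do: arith.amplify[x→-39/8]
See: 1053/16
Do: arith.peek[]
See: 1053/16
Do: almanac.untilx[d→1715-04-04]
See: -64
Do: almanac.monthhop[n→16]
See: 1716-10-07
Do: almanac.stepdays[n→-289]
See: 1715-12-23
Do: arith.divby[x→0]
See: ToolError: division by zero
Do: almanac.pin[d→1889-02-23]
See: 1889-02-23
Do: arith.mirror[]
See: -1053/16
Do: almanac.dayname[]
See: Saturday

Answer: 1715-12-23
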